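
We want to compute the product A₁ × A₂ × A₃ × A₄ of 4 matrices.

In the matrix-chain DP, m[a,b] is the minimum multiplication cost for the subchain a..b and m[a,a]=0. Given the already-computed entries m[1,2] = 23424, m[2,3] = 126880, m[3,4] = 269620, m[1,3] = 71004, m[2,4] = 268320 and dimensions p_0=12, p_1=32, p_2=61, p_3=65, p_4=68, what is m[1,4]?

m[1,4] = min over k∈[1,3] of m[1,k]+m[k+1,4]+p_{0}·p_k·p_{4}.
k=1: 0 + 268320 + 12·32·68 = 294432; k=2: 23424 + 269620 + 12·61·68 = 342820; k=3: 71004 + 0 + 12·65·68 = 124044.
Minimum: 124044 at k=3.

124044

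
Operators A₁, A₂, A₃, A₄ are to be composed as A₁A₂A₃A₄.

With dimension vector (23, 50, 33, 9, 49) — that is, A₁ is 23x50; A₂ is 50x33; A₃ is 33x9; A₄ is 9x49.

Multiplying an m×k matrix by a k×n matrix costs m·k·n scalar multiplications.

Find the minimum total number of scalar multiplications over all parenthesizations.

35343

Adjacent pairs: A₁A₂ = 23·50·33 = 37950; A₂A₃ = 50·33·9 = 14850; A₃A₄ = 33·9·49 = 14553.
Length 3: A₁..A₃: k=1: 0+14850+23·50·9=25200; k=2: 37950+0+23·33·9=44781 → min 25200 | A₂..A₄: k=2: 0+14553+50·33·49=95403; k=3: 14850+0+50·9·49=36900 → min 36900.
Length 4: A₁..A₄: k=1: 0+36900+23·50·49=93250; k=2: 37950+14553+23·33·49=89694; k=3: 25200+0+23·9·49=35343 → min 35343.
Optimal order: ((A₁(A₂A₃))A₄) with cost 35343.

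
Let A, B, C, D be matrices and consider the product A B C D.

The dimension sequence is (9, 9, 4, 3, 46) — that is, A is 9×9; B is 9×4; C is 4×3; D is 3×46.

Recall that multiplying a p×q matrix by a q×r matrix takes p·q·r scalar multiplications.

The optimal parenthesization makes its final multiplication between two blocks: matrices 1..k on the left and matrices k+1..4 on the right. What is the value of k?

Adjacent pairs: AB = 9·9·4 = 324; BC = 9·4·3 = 108; CD = 4·3·46 = 552.
Length 3: A..C: k=1: 0+108+9·9·3=351; k=2: 324+0+9·4·3=432 → min 351 | B..D: k=2: 0+552+9·4·46=2208; k=3: 108+0+9·3·46=1350 → min 1350.
Top-level splits: k=1: (A..A)·(B..D) → 0+1350+9·9·46 = 5076; k=2: (A..B)·(C..D) → 324+552+9·4·46 = 2532; k=3: (A..C)·(D..D) → 351+0+9·3·46 = 1593.
Best split is after C, i.e. k = 3.

3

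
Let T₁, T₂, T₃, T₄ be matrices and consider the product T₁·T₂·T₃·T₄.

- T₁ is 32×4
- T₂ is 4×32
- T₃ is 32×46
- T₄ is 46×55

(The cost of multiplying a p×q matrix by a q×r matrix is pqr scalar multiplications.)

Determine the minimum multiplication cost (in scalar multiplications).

Adjacent pairs: T₁T₂ = 32·4·32 = 4096; T₂T₃ = 4·32·46 = 5888; T₃T₄ = 32·46·55 = 80960.
Length 3: T₁..T₃: k=1: 0+5888+32·4·46=11776; k=2: 4096+0+32·32·46=51200 → min 11776 | T₂..T₄: k=2: 0+80960+4·32·55=88000; k=3: 5888+0+4·46·55=16008 → min 16008.
Length 4: T₁..T₄: k=1: 0+16008+32·4·55=23048; k=2: 4096+80960+32·32·55=141376; k=3: 11776+0+32·46·55=92736 → min 23048.
Optimal order: (T₁·((T₂·T₃)·T₄)) with cost 23048.

23048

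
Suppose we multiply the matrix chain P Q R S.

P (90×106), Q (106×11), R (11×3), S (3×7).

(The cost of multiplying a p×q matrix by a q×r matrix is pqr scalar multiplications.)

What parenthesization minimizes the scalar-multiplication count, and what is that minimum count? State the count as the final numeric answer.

34008

Adjacent pairs: PQ = 90·106·11 = 104940; QR = 106·11·3 = 3498; RS = 11·3·7 = 231.
Length 3: P..R: k=1: 0+3498+90·106·3=32118; k=2: 104940+0+90·11·3=107910 → min 32118 | Q..S: k=2: 0+231+106·11·7=8393; k=3: 3498+0+106·3·7=5724 → min 5724.
Length 4: P..S: k=1: 0+5724+90·106·7=72504; k=2: 104940+231+90·11·7=112101; k=3: 32118+0+90·3·7=34008 → min 34008.
Optimal parenthesization: ((P (Q R)) S) with cost 34008.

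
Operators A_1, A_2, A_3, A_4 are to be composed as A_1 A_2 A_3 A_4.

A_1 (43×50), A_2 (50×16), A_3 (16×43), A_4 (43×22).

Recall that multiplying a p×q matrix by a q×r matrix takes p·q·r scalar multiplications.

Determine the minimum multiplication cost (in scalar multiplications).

64672

Adjacent pairs: A_1A_2 = 43·50·16 = 34400; A_2A_3 = 50·16·43 = 34400; A_3A_4 = 16·43·22 = 15136.
Length 3: A_1..A_3: k=1: 0+34400+43·50·43=126850; k=2: 34400+0+43·16·43=63984 → min 63984 | A_2..A_4: k=2: 0+15136+50·16·22=32736; k=3: 34400+0+50·43·22=81700 → min 32736.
Length 4: A_1..A_4: k=1: 0+32736+43·50·22=80036; k=2: 34400+15136+43·16·22=64672; k=3: 63984+0+43·43·22=104662 → min 64672.
Optimal order: ((A_1 A_2) (A_3 A_4)) with cost 64672.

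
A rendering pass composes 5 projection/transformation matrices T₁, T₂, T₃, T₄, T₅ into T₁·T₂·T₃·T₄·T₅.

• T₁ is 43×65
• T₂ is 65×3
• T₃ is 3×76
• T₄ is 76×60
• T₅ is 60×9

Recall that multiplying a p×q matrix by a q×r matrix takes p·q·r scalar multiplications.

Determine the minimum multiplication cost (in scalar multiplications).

24846

Adjacent pairs: T₁T₂ = 43·65·3 = 8385; T₂T₃ = 65·3·76 = 14820; T₃T₄ = 3·76·60 = 13680; T₄T₅ = 76·60·9 = 41040.
Length 3: T₁..T₃: k=1: 0+14820+43·65·76=227240; k=2: 8385+0+43·3·76=18189 → min 18189 | T₂..T₄: k=2: 0+13680+65·3·60=25380; k=3: 14820+0+65·76·60=311220 → min 25380 | T₃..T₅: k=3: 0+41040+3·76·9=43092; k=4: 13680+0+3·60·9=15300 → min 15300.
Length 4: T₁..T₄: k=1: 0+25380+43·65·60=193080; k=2: 8385+13680+43·3·60=29805; k=3: 18189+0+43·76·60=214269 → min 29805 | T₂..T₅: k=2: 0+15300+65·3·9=17055; k=3: 14820+41040+65·76·9=100320; k=4: 25380+0+65·60·9=60480 → min 17055.
Length 5: T₁..T₅: k=1: 0+17055+43·65·9=42210; k=2: 8385+15300+43·3·9=24846; k=3: 18189+41040+43·76·9=88641; k=4: 29805+0+43·60·9=53025 → min 24846.
Optimal order: ((T₁·T₂)·((T₃·T₄)·T₅)) with cost 24846.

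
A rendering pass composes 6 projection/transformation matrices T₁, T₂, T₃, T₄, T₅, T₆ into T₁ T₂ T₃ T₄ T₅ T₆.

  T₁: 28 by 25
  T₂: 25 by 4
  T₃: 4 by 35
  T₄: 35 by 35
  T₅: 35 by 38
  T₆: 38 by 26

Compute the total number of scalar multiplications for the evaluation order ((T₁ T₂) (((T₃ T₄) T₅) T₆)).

(T₁ T₂): 28×25 by 25×4 → 28×4, cost 28·25·4 = 2800
(T₃ T₄): 4×35 by 35×35 → 4×35, cost 4·35·35 = 4900
((T₃ T₄) T₅): 4×35 by 35×38 → 4×38, cost 4·35·38 = 5320; cumulative 10220
(((T₃ T₄) T₅) T₆): 4×38 by 38×26 → 4×26, cost 4·38·26 = 3952; cumulative 14172
((T₁ T₂) (((T₃ T₄) T₅) T₆)): 28×4 by 4×26 → 28×26, cost 28·4·26 = 2912; cumulative 19884
Total: 19884 scalar multiplications.

19884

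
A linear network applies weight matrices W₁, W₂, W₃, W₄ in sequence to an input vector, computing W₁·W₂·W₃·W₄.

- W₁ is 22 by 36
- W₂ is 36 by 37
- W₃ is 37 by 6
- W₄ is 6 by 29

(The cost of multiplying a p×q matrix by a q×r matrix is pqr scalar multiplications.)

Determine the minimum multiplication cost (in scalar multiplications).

16572

Adjacent pairs: W₁W₂ = 22·36·37 = 29304; W₂W₃ = 36·37·6 = 7992; W₃W₄ = 37·6·29 = 6438.
Length 3: W₁..W₃: k=1: 0+7992+22·36·6=12744; k=2: 29304+0+22·37·6=34188 → min 12744 | W₂..W₄: k=2: 0+6438+36·37·29=45066; k=3: 7992+0+36·6·29=14256 → min 14256.
Length 4: W₁..W₄: k=1: 0+14256+22·36·29=37224; k=2: 29304+6438+22·37·29=59348; k=3: 12744+0+22·6·29=16572 → min 16572.
Optimal order: ((W₁·(W₂·W₃))·W₄) with cost 16572.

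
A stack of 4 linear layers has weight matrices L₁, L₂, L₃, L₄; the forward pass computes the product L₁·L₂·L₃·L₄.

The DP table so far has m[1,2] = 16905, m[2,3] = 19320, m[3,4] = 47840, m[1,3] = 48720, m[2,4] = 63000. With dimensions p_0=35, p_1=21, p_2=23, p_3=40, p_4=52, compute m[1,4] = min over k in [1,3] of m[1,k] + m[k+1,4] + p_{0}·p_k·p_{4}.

101220

m[1,4] = min over k∈[1,3] of m[1,k]+m[k+1,4]+p_{0}·p_k·p_{4}.
k=1: 0 + 63000 + 35·21·52 = 101220; k=2: 16905 + 47840 + 35·23·52 = 106605; k=3: 48720 + 0 + 35·40·52 = 121520.
Minimum: 101220 at k=1.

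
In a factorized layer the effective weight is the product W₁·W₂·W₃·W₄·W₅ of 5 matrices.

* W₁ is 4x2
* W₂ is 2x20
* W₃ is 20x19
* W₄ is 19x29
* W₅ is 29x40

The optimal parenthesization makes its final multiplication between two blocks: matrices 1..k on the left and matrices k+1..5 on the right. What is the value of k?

1

Adjacent pairs: W₁W₂ = 4·2·20 = 160; W₂W₃ = 2·20·19 = 760; W₃W₄ = 20·19·29 = 11020; W₄W₅ = 19·29·40 = 22040.
Length 3: W₁..W₃: k=1: 0+760+4·2·19=912; k=2: 160+0+4·20·19=1680 → min 912 | W₂..W₄: k=2: 0+11020+2·20·29=12180; k=3: 760+0+2·19·29=1862 → min 1862 | W₃..W₅: k=3: 0+22040+20·19·40=37240; k=4: 11020+0+20·29·40=34220 → min 34220.
Length 4: W₁..W₄: k=1: 0+1862+4·2·29=2094; k=2: 160+11020+4·20·29=13500; k=3: 912+0+4·19·29=3116 → min 2094 | W₂..W₅: k=2: 0+34220+2·20·40=35820; k=3: 760+22040+2·19·40=24320; k=4: 1862+0+2·29·40=4182 → min 4182.
Top-level splits: k=1: (W₁..W₁)·(W₂..W₅) → 0+4182+4·2·40 = 4502; k=2: (W₁..W₂)·(W₃..W₅) → 160+34220+4·20·40 = 37580; k=3: (W₁..W₃)·(W₄..W₅) → 912+22040+4·19·40 = 25992; k=4: (W₁..W₄)·(W₅..W₅) → 2094+0+4·29·40 = 6734.
Best split is after W₁, i.e. k = 1.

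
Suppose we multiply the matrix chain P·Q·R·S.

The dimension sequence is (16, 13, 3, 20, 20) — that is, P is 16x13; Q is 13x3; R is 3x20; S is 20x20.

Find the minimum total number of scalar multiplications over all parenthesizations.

2784

Adjacent pairs: PQ = 16·13·3 = 624; QR = 13·3·20 = 780; RS = 3·20·20 = 1200.
Length 3: P..R: k=1: 0+780+16·13·20=4940; k=2: 624+0+16·3·20=1584 → min 1584 | Q..S: k=2: 0+1200+13·3·20=1980; k=3: 780+0+13·20·20=5980 → min 1980.
Length 4: P..S: k=1: 0+1980+16·13·20=6140; k=2: 624+1200+16·3·20=2784; k=3: 1584+0+16·20·20=7984 → min 2784.
Optimal order: ((P·Q)·(R·S)) with cost 2784.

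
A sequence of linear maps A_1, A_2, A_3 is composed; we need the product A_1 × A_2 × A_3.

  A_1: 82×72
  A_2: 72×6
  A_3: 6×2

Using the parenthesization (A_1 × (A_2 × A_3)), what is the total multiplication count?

12672

(A_2 × A_3): 72×6 by 6×2 → 72×2, cost 72·6·2 = 864
(A_1 × (A_2 × A_3)): 82×72 by 72×2 → 82×2, cost 82·72·2 = 11808; cumulative 12672
Total: 12672 scalar multiplications.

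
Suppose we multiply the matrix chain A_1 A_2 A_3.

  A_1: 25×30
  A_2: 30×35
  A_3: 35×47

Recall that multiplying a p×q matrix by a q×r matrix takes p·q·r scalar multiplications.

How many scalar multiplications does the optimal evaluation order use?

Order (A_1 (A_2 A_3)): (A_2 A_3): 30×35 by 35×47 → 30×47, cost 30·35·47 = 49350; (A_1 (A_2 A_3)): 25×30 by 30×47 → 25×47, cost 25·30·47 = 35250; cumulative 84600. Total 84600.
Order ((A_1 A_2) A_3): (A_1 A_2): 25×30 by 30×35 → 25×35, cost 25·30·35 = 26250; ((A_1 A_2) A_3): 25×35 by 35×47 → 25×47, cost 25·35·47 = 41125; cumulative 67375. Total 67375.
Minimum: 67375.

67375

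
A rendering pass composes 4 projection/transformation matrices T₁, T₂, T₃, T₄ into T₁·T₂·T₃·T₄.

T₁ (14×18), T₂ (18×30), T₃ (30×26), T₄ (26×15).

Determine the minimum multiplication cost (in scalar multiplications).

23580

Adjacent pairs: T₁T₂ = 14·18·30 = 7560; T₂T₃ = 18·30·26 = 14040; T₃T₄ = 30·26·15 = 11700.
Length 3: T₁..T₃: k=1: 0+14040+14·18·26=20592; k=2: 7560+0+14·30·26=18480 → min 18480 | T₂..T₄: k=2: 0+11700+18·30·15=19800; k=3: 14040+0+18·26·15=21060 → min 19800.
Length 4: T₁..T₄: k=1: 0+19800+14·18·15=23580; k=2: 7560+11700+14·30·15=25560; k=3: 18480+0+14·26·15=23940 → min 23580.
Optimal order: (T₁·(T₂·(T₃·T₄))) with cost 23580.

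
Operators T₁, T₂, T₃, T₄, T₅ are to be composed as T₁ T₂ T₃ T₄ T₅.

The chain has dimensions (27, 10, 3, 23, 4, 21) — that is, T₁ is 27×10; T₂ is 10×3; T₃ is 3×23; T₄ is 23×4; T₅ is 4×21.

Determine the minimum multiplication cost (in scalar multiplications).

Adjacent pairs: T₁T₂ = 27·10·3 = 810; T₂T₃ = 10·3·23 = 690; T₃T₄ = 3·23·4 = 276; T₄T₅ = 23·4·21 = 1932.
Length 3: T₁..T₃: k=1: 0+690+27·10·23=6900; k=2: 810+0+27·3·23=2673 → min 2673 | T₂..T₄: k=2: 0+276+10·3·4=396; k=3: 690+0+10·23·4=1610 → min 396 | T₃..T₅: k=3: 0+1932+3·23·21=3381; k=4: 276+0+3·4·21=528 → min 528.
Length 4: T₁..T₄: k=1: 0+396+27·10·4=1476; k=2: 810+276+27·3·4=1410; k=3: 2673+0+27·23·4=5157 → min 1410 | T₂..T₅: k=2: 0+528+10·3·21=1158; k=3: 690+1932+10·23·21=7452; k=4: 396+0+10·4·21=1236 → min 1158.
Length 5: T₁..T₅: k=1: 0+1158+27·10·21=6828; k=2: 810+528+27·3·21=3039; k=3: 2673+1932+27·23·21=17646; k=4: 1410+0+27·4·21=3678 → min 3039.
Optimal order: ((T₁ T₂) ((T₃ T₄) T₅)) with cost 3039.

3039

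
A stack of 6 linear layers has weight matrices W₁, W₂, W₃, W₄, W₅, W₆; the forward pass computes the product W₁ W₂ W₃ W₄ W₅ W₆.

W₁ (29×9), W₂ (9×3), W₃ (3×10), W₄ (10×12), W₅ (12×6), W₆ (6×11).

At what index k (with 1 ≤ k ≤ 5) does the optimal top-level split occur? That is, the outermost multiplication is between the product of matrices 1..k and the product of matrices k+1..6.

2

Adjacent pairs: W₁W₂ = 29·9·3 = 783; W₂W₃ = 9·3·10 = 270; W₃W₄ = 3·10·12 = 360; W₄W₅ = 10·12·6 = 720; W₅W₆ = 12·6·11 = 792.
Length 3: W₁..W₃: k=1: 0+270+29·9·10=2880; k=2: 783+0+29·3·10=1653 → min 1653 | W₂..W₄: k=2: 0+360+9·3·12=684; k=3: 270+0+9·10·12=1350 → min 684 | W₃..W₅: k=3: 0+720+3·10·6=900; k=4: 360+0+3·12·6=576 → min 576 | W₄..W₆: k=4: 0+792+10·12·11=2112; k=5: 720+0+10·6·11=1380 → min 1380.
Length 4: W₁..W₄: k=1: 0+684+29·9·12=3816; k=2: 783+360+29·3·12=2187; k=3: 1653+0+29·10·12=5133 → min 2187 | W₂..W₅: k=2: 0+576+9·3·6=738; k=3: 270+720+9·10·6=1530; k=4: 684+0+9·12·6=1332 → min 738 | W₃..W₆: k=3: 0+1380+3·10·11=1710; k=4: 360+792+3·12·11=1548; k=5: 576+0+3·6·11=774 → min 774.
Length 5: W₁..W₅: k=1: 0+738+29·9·6=2304; k=2: 783+576+29·3·6=1881; k=3: 1653+720+29·10·6=4113; k=4: 2187+0+29·12·6=4275 → min 1881 | W₂..W₆: k=2: 0+774+9·3·11=1071; k=3: 270+1380+9·10·11=2640; k=4: 684+792+9·12·11=2664; k=5: 738+0+9·6·11=1332 → min 1071.
Top-level splits: k=1: (W₁..W₁)·(W₂..W₆) → 0+1071+29·9·11 = 3942; k=2: (W₁..W₂)·(W₃..W₆) → 783+774+29·3·11 = 2514; k=3: (W₁..W₃)·(W₄..W₆) → 1653+1380+29·10·11 = 6223; k=4: (W₁..W₄)·(W₅..W₆) → 2187+792+29·12·11 = 6807; k=5: (W₁..W₅)·(W₆..W₆) → 1881+0+29·6·11 = 3795.
Best split is after W₂, i.e. k = 2.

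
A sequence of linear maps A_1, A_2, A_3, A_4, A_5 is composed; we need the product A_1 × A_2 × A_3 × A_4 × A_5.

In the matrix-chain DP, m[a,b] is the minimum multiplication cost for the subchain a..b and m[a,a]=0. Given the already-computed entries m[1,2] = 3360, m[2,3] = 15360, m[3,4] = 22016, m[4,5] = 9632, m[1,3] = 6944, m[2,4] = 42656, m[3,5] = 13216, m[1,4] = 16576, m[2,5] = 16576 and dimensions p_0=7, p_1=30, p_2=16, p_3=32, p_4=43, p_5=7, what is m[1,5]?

m[1,5] = min over k∈[1,4] of m[1,k]+m[k+1,5]+p_{0}·p_k·p_{5}.
k=1: 0 + 16576 + 7·30·7 = 18046; k=2: 3360 + 13216 + 7·16·7 = 17360; k=3: 6944 + 9632 + 7·32·7 = 18144; k=4: 16576 + 0 + 7·43·7 = 18683.
Minimum: 17360 at k=2.

17360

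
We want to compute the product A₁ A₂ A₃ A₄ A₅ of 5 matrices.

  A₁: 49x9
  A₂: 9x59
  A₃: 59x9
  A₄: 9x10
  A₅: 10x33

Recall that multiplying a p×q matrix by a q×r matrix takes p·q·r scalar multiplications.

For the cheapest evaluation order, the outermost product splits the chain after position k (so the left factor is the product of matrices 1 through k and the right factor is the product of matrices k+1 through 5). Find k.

Adjacent pairs: A₁A₂ = 49·9·59 = 26019; A₂A₃ = 9·59·9 = 4779; A₃A₄ = 59·9·10 = 5310; A₄A₅ = 9·10·33 = 2970.
Length 3: A₁..A₃: k=1: 0+4779+49·9·9=8748; k=2: 26019+0+49·59·9=52038 → min 8748 | A₂..A₄: k=2: 0+5310+9·59·10=10620; k=3: 4779+0+9·9·10=5589 → min 5589 | A₃..A₅: k=3: 0+2970+59·9·33=20493; k=4: 5310+0+59·10·33=24780 → min 20493.
Length 4: A₁..A₄: k=1: 0+5589+49·9·10=9999; k=2: 26019+5310+49·59·10=60239; k=3: 8748+0+49·9·10=13158 → min 9999 | A₂..A₅: k=2: 0+20493+9·59·33=38016; k=3: 4779+2970+9·9·33=10422; k=4: 5589+0+9·10·33=8559 → min 8559.
Top-level splits: k=1: (A₁..A₁)·(A₂..A₅) → 0+8559+49·9·33 = 23112; k=2: (A₁..A₂)·(A₃..A₅) → 26019+20493+49·59·33 = 141915; k=3: (A₁..A₃)·(A₄..A₅) → 8748+2970+49·9·33 = 26271; k=4: (A₁..A₄)·(A₅..A₅) → 9999+0+49·10·33 = 26169.
Best split is after A₁, i.e. k = 1.

1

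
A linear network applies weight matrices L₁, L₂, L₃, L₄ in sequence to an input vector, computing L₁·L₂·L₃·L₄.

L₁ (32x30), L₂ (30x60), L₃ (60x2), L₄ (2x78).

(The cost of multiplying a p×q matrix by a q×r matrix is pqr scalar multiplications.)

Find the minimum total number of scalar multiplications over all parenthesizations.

10512

Adjacent pairs: L₁L₂ = 32·30·60 = 57600; L₂L₃ = 30·60·2 = 3600; L₃L₄ = 60·2·78 = 9360.
Length 3: L₁..L₃: k=1: 0+3600+32·30·2=5520; k=2: 57600+0+32·60·2=61440 → min 5520 | L₂..L₄: k=2: 0+9360+30·60·78=149760; k=3: 3600+0+30·2·78=8280 → min 8280.
Length 4: L₁..L₄: k=1: 0+8280+32·30·78=83160; k=2: 57600+9360+32·60·78=216720; k=3: 5520+0+32·2·78=10512 → min 10512.
Optimal order: ((L₁·(L₂·L₃))·L₄) with cost 10512.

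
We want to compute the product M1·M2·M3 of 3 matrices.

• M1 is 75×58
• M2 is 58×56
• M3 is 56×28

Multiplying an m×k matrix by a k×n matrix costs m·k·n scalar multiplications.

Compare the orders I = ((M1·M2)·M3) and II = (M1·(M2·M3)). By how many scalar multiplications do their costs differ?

Order I = ((M1·M2)·M3): (M1·M2): 75×58 by 58×56 → 75×56, cost 75·58·56 = 243600; ((M1·M2)·M3): 75×56 by 56×28 → 75×28, cost 75·56·28 = 117600; cumulative 361200. Total 361200.
Order II = (M1·(M2·M3)): (M2·M3): 58×56 by 56×28 → 58×28, cost 58·56·28 = 90944; (M1·(M2·M3)): 75×58 by 58×28 → 75×28, cost 75·58·28 = 121800; cumulative 212744. Total 212744.
Difference: |361200 − 212744| = 148456.

148456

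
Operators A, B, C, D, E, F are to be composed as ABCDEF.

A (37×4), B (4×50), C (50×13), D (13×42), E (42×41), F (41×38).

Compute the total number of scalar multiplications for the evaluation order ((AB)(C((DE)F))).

145040

(AB): 37×4 by 4×50 → 37×50, cost 37·4·50 = 7400
(DE): 13×42 by 42×41 → 13×41, cost 13·42·41 = 22386
((DE)F): 13×41 by 41×38 → 13×38, cost 13·41·38 = 20254; cumulative 42640
(C((DE)F)): 50×13 by 13×38 → 50×38, cost 50·13·38 = 24700; cumulative 67340
((AB)(C((DE)F))): 37×50 by 50×38 → 37×38, cost 37·50·38 = 70300; cumulative 145040
Total: 145040 scalar multiplications.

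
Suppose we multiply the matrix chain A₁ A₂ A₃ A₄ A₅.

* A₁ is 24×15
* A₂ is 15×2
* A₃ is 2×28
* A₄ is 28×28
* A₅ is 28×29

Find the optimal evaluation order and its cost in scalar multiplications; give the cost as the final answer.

5304

Adjacent pairs: A₁A₂ = 24·15·2 = 720; A₂A₃ = 15·2·28 = 840; A₃A₄ = 2·28·28 = 1568; A₄A₅ = 28·28·29 = 22736.
Length 3: A₁..A₃: k=1: 0+840+24·15·28=10920; k=2: 720+0+24·2·28=2064 → min 2064 | A₂..A₄: k=2: 0+1568+15·2·28=2408; k=3: 840+0+15·28·28=12600 → min 2408 | A₃..A₅: k=3: 0+22736+2·28·29=24360; k=4: 1568+0+2·28·29=3192 → min 3192.
Length 4: A₁..A₄: k=1: 0+2408+24·15·28=12488; k=2: 720+1568+24·2·28=3632; k=3: 2064+0+24·28·28=20880 → min 3632 | A₂..A₅: k=2: 0+3192+15·2·29=4062; k=3: 840+22736+15·28·29=35756; k=4: 2408+0+15·28·29=14588 → min 4062.
Length 5: A₁..A₅: k=1: 0+4062+24·15·29=14502; k=2: 720+3192+24·2·29=5304; k=3: 2064+22736+24·28·29=44288; k=4: 3632+0+24·28·29=23120 → min 5304.
Optimal parenthesization: ((A₁ A₂) ((A₃ A₄) A₅)) with cost 5304.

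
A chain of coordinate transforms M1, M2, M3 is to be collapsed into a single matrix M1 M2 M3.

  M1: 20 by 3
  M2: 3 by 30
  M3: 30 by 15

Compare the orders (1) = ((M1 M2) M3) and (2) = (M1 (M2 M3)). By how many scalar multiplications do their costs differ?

Order (1) = ((M1 M2) M3): (M1 M2): 20×3 by 3×30 → 20×30, cost 20·3·30 = 1800; ((M1 M2) M3): 20×30 by 30×15 → 20×15, cost 20·30·15 = 9000; cumulative 10800. Total 10800.
Order (2) = (M1 (M2 M3)): (M2 M3): 3×30 by 30×15 → 3×15, cost 3·30·15 = 1350; (M1 (M2 M3)): 20×3 by 3×15 → 20×15, cost 20·3·15 = 900; cumulative 2250. Total 2250.
Difference: |10800 − 2250| = 8550.

8550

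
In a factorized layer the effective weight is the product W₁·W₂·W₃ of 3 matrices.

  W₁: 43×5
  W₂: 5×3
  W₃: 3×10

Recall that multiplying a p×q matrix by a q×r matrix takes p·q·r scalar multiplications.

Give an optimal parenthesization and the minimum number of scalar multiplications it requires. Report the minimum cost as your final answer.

1935

(W₁·(W₂·W₃)): cost 2300.
((W₁·W₂)·W₃): cost 1935.
Optimal: ((W₁·W₂)·W₃) with cost 1935.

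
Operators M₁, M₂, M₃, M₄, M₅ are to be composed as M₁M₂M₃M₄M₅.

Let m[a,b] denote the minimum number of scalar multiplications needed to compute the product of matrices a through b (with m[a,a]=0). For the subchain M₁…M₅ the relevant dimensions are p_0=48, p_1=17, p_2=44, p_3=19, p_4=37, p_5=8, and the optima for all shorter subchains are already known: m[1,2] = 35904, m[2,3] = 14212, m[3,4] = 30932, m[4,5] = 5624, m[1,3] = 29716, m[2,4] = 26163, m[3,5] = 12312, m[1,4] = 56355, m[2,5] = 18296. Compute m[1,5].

24824

m[1,5] = min over k∈[1,4] of m[1,k]+m[k+1,5]+p_{0}·p_k·p_{5}.
k=1: 0 + 18296 + 48·17·8 = 24824; k=2: 35904 + 12312 + 48·44·8 = 65112; k=3: 29716 + 5624 + 48·19·8 = 42636; k=4: 56355 + 0 + 48·37·8 = 70563.
Minimum: 24824 at k=1.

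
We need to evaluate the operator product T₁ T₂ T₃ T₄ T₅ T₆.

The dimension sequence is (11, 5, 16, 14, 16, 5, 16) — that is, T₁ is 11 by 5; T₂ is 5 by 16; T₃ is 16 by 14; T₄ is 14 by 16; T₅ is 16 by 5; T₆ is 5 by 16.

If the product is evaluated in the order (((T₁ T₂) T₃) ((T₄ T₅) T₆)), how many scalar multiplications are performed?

8048

(T₁ T₂): 11×5 by 5×16 → 11×16, cost 11·5·16 = 880
((T₁ T₂) T₃): 11×16 by 16×14 → 11×14, cost 11·16·14 = 2464; cumulative 3344
(T₄ T₅): 14×16 by 16×5 → 14×5, cost 14·16·5 = 1120
((T₄ T₅) T₆): 14×5 by 5×16 → 14×16, cost 14·5·16 = 1120; cumulative 2240
(((T₁ T₂) T₃) ((T₄ T₅) T₆)): 11×14 by 14×16 → 11×16, cost 11·14·16 = 2464; cumulative 8048
Total: 8048 scalar multiplications.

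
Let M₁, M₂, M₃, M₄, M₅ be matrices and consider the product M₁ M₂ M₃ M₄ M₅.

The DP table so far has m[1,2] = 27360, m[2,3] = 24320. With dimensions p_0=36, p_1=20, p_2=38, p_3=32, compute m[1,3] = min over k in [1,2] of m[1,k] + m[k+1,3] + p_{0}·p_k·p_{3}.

m[1,3] = min over k∈[1,2] of m[1,k]+m[k+1,3]+p_{0}·p_k·p_{3}.
k=1: 0 + 24320 + 36·20·32 = 47360; k=2: 27360 + 0 + 36·38·32 = 71136.
Minimum: 47360 at k=1.

47360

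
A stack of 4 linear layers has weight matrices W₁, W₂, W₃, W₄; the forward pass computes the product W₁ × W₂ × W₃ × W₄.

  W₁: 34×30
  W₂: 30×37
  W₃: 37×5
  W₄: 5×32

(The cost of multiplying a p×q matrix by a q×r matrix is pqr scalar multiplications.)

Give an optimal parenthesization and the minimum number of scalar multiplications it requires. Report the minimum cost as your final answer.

16090

Adjacent pairs: W₁W₂ = 34·30·37 = 37740; W₂W₃ = 30·37·5 = 5550; W₃W₄ = 37·5·32 = 5920.
Length 3: W₁..W₃: k=1: 0+5550+34·30·5=10650; k=2: 37740+0+34·37·5=44030 → min 10650 | W₂..W₄: k=2: 0+5920+30·37·32=41440; k=3: 5550+0+30·5·32=10350 → min 10350.
Length 4: W₁..W₄: k=1: 0+10350+34·30·32=42990; k=2: 37740+5920+34·37·32=83916; k=3: 10650+0+34·5·32=16090 → min 16090.
Optimal parenthesization: ((W₁ × (W₂ × W₃)) × W₄) with cost 16090.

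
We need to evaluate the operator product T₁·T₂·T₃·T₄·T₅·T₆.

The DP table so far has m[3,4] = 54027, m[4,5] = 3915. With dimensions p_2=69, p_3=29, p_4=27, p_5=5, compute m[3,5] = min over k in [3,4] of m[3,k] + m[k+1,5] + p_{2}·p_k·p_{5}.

13920

m[3,5] = min over k∈[3,4] of m[3,k]+m[k+1,5]+p_{2}·p_k·p_{5}.
k=3: 0 + 3915 + 69·29·5 = 13920; k=4: 54027 + 0 + 69·27·5 = 63342.
Minimum: 13920 at k=3.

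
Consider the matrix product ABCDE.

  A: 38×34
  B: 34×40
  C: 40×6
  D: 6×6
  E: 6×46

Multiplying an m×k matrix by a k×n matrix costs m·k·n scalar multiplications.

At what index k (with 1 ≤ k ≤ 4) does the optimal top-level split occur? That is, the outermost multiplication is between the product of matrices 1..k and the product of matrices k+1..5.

4

Adjacent pairs: AB = 38·34·40 = 51680; BC = 34·40·6 = 8160; CD = 40·6·6 = 1440; DE = 6·6·46 = 1656.
Length 3: A..C: k=1: 0+8160+38·34·6=15912; k=2: 51680+0+38·40·6=60800 → min 15912 | B..D: k=2: 0+1440+34·40·6=9600; k=3: 8160+0+34·6·6=9384 → min 9384 | C..E: k=3: 0+1656+40·6·46=12696; k=4: 1440+0+40·6·46=12480 → min 12480.
Length 4: A..D: k=1: 0+9384+38·34·6=17136; k=2: 51680+1440+38·40·6=62240; k=3: 15912+0+38·6·6=17280 → min 17136 | B..E: k=2: 0+12480+34·40·46=75040; k=3: 8160+1656+34·6·46=19200; k=4: 9384+0+34·6·46=18768 → min 18768.
Top-level splits: k=1: (A..A)·(B..E) → 0+18768+38·34·46 = 78200; k=2: (A..B)·(C..E) → 51680+12480+38·40·46 = 134080; k=3: (A..C)·(D..E) → 15912+1656+38·6·46 = 28056; k=4: (A..D)·(E..E) → 17136+0+38·6·46 = 27624.
Best split is after D, i.e. k = 4.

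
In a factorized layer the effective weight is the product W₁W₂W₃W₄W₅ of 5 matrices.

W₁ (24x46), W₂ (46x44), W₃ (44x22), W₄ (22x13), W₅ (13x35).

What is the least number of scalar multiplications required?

64168

Adjacent pairs: W₁W₂ = 24·46·44 = 48576; W₂W₃ = 46·44·22 = 44528; W₃W₄ = 44·22·13 = 12584; W₄W₅ = 22·13·35 = 10010.
Length 3: W₁..W₃: k=1: 0+44528+24·46·22=68816; k=2: 48576+0+24·44·22=71808 → min 68816 | W₂..W₄: k=2: 0+12584+46·44·13=38896; k=3: 44528+0+46·22·13=57684 → min 38896 | W₃..W₅: k=3: 0+10010+44·22·35=43890; k=4: 12584+0+44·13·35=32604 → min 32604.
Length 4: W₁..W₄: k=1: 0+38896+24·46·13=53248; k=2: 48576+12584+24·44·13=74888; k=3: 68816+0+24·22·13=75680 → min 53248 | W₂..W₅: k=2: 0+32604+46·44·35=103444; k=3: 44528+10010+46·22·35=89958; k=4: 38896+0+46·13·35=59826 → min 59826.
Length 5: W₁..W₅: k=1: 0+59826+24·46·35=98466; k=2: 48576+32604+24·44·35=118140; k=3: 68816+10010+24·22·35=97306; k=4: 53248+0+24·13·35=64168 → min 64168.
Optimal order: ((W₁(W₂(W₃W₄)))W₅) with cost 64168.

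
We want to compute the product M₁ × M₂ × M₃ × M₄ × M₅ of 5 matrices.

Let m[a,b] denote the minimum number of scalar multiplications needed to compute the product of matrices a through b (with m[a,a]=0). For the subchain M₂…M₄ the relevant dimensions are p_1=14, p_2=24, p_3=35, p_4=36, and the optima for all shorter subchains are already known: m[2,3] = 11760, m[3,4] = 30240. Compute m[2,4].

29400

m[2,4] = min over k∈[2,3] of m[2,k]+m[k+1,4]+p_{1}·p_k·p_{4}.
k=2: 0 + 30240 + 14·24·36 = 42336; k=3: 11760 + 0 + 14·35·36 = 29400.
Minimum: 29400 at k=3.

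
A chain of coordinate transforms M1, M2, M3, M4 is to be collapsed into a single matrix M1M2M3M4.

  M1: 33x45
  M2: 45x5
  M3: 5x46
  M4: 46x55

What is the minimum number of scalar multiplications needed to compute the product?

Adjacent pairs: M1M2 = 33·45·5 = 7425; M2M3 = 45·5·46 = 10350; M3M4 = 5·46·55 = 12650.
Length 3: M1..M3: k=1: 0+10350+33·45·46=78660; k=2: 7425+0+33·5·46=15015 → min 15015 | M2..M4: k=2: 0+12650+45·5·55=25025; k=3: 10350+0+45·46·55=124200 → min 25025.
Length 4: M1..M4: k=1: 0+25025+33·45·55=106700; k=2: 7425+12650+33·5·55=29150; k=3: 15015+0+33·46·55=98505 → min 29150.
Optimal order: ((M1M2)(M3M4)) with cost 29150.

29150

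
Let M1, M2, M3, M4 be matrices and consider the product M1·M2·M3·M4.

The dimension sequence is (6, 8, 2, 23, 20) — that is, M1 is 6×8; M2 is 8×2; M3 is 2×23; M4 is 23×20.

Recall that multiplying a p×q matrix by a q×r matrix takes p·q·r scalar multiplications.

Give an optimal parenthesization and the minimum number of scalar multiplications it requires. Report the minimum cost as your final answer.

Adjacent pairs: M1M2 = 6·8·2 = 96; M2M3 = 8·2·23 = 368; M3M4 = 2·23·20 = 920.
Length 3: M1..M3: k=1: 0+368+6·8·23=1472; k=2: 96+0+6·2·23=372 → min 372 | M2..M4: k=2: 0+920+8·2·20=1240; k=3: 368+0+8·23·20=4048 → min 1240.
Length 4: M1..M4: k=1: 0+1240+6·8·20=2200; k=2: 96+920+6·2·20=1256; k=3: 372+0+6·23·20=3132 → min 1256.
Optimal parenthesization: ((M1·M2)·(M3·M4)) with cost 1256.

1256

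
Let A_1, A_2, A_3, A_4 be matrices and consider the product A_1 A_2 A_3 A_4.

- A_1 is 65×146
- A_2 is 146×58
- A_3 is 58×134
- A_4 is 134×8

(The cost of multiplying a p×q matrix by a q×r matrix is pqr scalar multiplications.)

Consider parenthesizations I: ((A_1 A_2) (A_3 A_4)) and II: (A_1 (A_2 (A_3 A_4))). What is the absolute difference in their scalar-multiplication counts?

436916

Order I = ((A_1 A_2) (A_3 A_4)): (A_1 A_2): 65×146 by 146×58 → 65×58, cost 65·146·58 = 550420; (A_3 A_4): 58×134 by 134×8 → 58×8, cost 58·134·8 = 62176; ((A_1 A_2) (A_3 A_4)): 65×58 by 58×8 → 65×8, cost 65·58·8 = 30160; cumulative 642756. Total 642756.
Order II = (A_1 (A_2 (A_3 A_4))): (A_3 A_4): 58×134 by 134×8 → 58×8, cost 58·134·8 = 62176; (A_2 (A_3 A_4)): 146×58 by 58×8 → 146×8, cost 146·58·8 = 67744; cumulative 129920; (A_1 (A_2 (A_3 A_4))): 65×146 by 146×8 → 65×8, cost 65·146·8 = 75920; cumulative 205840. Total 205840.
Difference: |642756 − 205840| = 436916.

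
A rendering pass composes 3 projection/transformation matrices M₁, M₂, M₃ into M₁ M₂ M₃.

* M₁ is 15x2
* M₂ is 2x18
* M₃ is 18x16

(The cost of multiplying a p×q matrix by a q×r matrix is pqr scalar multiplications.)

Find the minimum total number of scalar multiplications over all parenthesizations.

1056

Order (M₁ (M₂ M₃)): (M₂ M₃): 2×18 by 18×16 → 2×16, cost 2·18·16 = 576; (M₁ (M₂ M₃)): 15×2 by 2×16 → 15×16, cost 15·2·16 = 480; cumulative 1056. Total 1056.
Order ((M₁ M₂) M₃): (M₁ M₂): 15×2 by 2×18 → 15×18, cost 15·2·18 = 540; ((M₁ M₂) M₃): 15×18 by 18×16 → 15×16, cost 15·18·16 = 4320; cumulative 4860. Total 4860.
Minimum: 1056.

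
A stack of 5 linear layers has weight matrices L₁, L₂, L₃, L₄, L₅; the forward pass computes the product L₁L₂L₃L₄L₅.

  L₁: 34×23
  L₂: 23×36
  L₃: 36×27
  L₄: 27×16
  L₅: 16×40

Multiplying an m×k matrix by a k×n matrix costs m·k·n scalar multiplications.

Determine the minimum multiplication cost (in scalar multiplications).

Adjacent pairs: L₁L₂ = 34·23·36 = 28152; L₂L₃ = 23·36·27 = 22356; L₃L₄ = 36·27·16 = 15552; L₄L₅ = 27·16·40 = 17280.
Length 3: L₁..L₃: k=1: 0+22356+34·23·27=43470; k=2: 28152+0+34·36·27=61200 → min 43470 | L₂..L₄: k=2: 0+15552+23·36·16=28800; k=3: 22356+0+23·27·16=32292 → min 28800 | L₃..L₅: k=3: 0+17280+36·27·40=56160; k=4: 15552+0+36·16·40=38592 → min 38592.
Length 4: L₁..L₄: k=1: 0+28800+34·23·16=41312; k=2: 28152+15552+34·36·16=63288; k=3: 43470+0+34·27·16=58158 → min 41312 | L₂..L₅: k=2: 0+38592+23·36·40=71712; k=3: 22356+17280+23·27·40=64476; k=4: 28800+0+23·16·40=43520 → min 43520.
Length 5: L₁..L₅: k=1: 0+43520+34·23·40=74800; k=2: 28152+38592+34·36·40=115704; k=3: 43470+17280+34·27·40=97470; k=4: 41312+0+34·16·40=63072 → min 63072.
Optimal order: ((L₁(L₂(L₃L₄)))L₅) with cost 63072.

63072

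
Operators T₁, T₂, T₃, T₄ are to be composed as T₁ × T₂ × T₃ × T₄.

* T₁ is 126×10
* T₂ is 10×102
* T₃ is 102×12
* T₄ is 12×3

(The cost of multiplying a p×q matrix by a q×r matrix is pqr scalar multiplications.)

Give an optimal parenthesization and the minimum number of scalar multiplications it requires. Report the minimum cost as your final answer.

Adjacent pairs: T₁T₂ = 126·10·102 = 128520; T₂T₃ = 10·102·12 = 12240; T₃T₄ = 102·12·3 = 3672.
Length 3: T₁..T₃: k=1: 0+12240+126·10·12=27360; k=2: 128520+0+126·102·12=282744 → min 27360 | T₂..T₄: k=2: 0+3672+10·102·3=6732; k=3: 12240+0+10·12·3=12600 → min 6732.
Length 4: T₁..T₄: k=1: 0+6732+126·10·3=10512; k=2: 128520+3672+126·102·3=170748; k=3: 27360+0+126·12·3=31896 → min 10512.
Optimal parenthesization: (T₁ × (T₂ × (T₃ × T₄))) with cost 10512.

10512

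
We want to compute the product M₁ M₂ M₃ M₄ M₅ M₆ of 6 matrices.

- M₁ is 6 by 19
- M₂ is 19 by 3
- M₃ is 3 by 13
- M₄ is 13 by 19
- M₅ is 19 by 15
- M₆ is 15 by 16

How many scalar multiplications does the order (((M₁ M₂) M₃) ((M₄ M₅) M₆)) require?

8649

(M₁ M₂): 6×19 by 19×3 → 6×3, cost 6·19·3 = 342
((M₁ M₂) M₃): 6×3 by 3×13 → 6×13, cost 6·3·13 = 234; cumulative 576
(M₄ M₅): 13×19 by 19×15 → 13×15, cost 13·19·15 = 3705
((M₄ M₅) M₆): 13×15 by 15×16 → 13×16, cost 13·15·16 = 3120; cumulative 6825
(((M₁ M₂) M₃) ((M₄ M₅) M₆)): 6×13 by 13×16 → 6×16, cost 6·13·16 = 1248; cumulative 8649
Total: 8649 scalar multiplications.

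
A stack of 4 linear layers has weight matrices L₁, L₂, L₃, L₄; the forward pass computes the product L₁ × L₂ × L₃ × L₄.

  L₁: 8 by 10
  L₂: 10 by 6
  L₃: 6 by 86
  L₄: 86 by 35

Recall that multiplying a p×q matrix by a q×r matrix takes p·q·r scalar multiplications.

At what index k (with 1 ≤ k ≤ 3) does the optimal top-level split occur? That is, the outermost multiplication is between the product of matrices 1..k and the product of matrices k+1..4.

2

Adjacent pairs: L₁L₂ = 8·10·6 = 480; L₂L₃ = 10·6·86 = 5160; L₃L₄ = 6·86·35 = 18060.
Length 3: L₁..L₃: k=1: 0+5160+8·10·86=12040; k=2: 480+0+8·6·86=4608 → min 4608 | L₂..L₄: k=2: 0+18060+10·6·35=20160; k=3: 5160+0+10·86·35=35260 → min 20160.
Top-level splits: k=1: (L₁..L₁)·(L₂..L₄) → 0+20160+8·10·35 = 22960; k=2: (L₁..L₂)·(L₃..L₄) → 480+18060+8·6·35 = 20220; k=3: (L₁..L₃)·(L₄..L₄) → 4608+0+8·86·35 = 28688.
Best split is after L₂, i.e. k = 2.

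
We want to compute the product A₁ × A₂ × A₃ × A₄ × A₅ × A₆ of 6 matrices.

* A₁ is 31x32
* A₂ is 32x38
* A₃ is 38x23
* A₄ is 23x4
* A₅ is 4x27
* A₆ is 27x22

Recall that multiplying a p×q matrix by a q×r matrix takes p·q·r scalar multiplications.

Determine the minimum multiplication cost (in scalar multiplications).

Adjacent pairs: A₁A₂ = 31·32·38 = 37696; A₂A₃ = 32·38·23 = 27968; A₃A₄ = 38·23·4 = 3496; A₄A₅ = 23·4·27 = 2484; A₅A₆ = 4·27·22 = 2376.
Length 3: A₁..A₃: k=1: 0+27968+31·32·23=50784; k=2: 37696+0+31·38·23=64790 → min 50784 | A₂..A₄: k=2: 0+3496+32·38·4=8360; k=3: 27968+0+32·23·4=30912 → min 8360 | A₃..A₅: k=3: 0+2484+38·23·27=26082; k=4: 3496+0+38·4·27=7600 → min 7600 | A₄..A₆: k=4: 0+2376+23·4·22=4400; k=5: 2484+0+23·27·22=16146 → min 4400.
Length 4: A₁..A₄: k=1: 0+8360+31·32·4=12328; k=2: 37696+3496+31·38·4=45904; k=3: 50784+0+31·23·4=53636 → min 12328 | A₂..A₅: k=2: 0+7600+32·38·27=40432; k=3: 27968+2484+32·23·27=50324; k=4: 8360+0+32·4·27=11816 → min 11816 | A₃..A₆: k=3: 0+4400+38·23·22=23628; k=4: 3496+2376+38·4·22=9216; k=5: 7600+0+38·27·22=30172 → min 9216.
Length 5: A₁..A₅: k=1: 0+11816+31·32·27=38600; k=2: 37696+7600+31·38·27=77102; k=3: 50784+2484+31·23·27=72519; k=4: 12328+0+31·4·27=15676 → min 15676 | A₂..A₆: k=2: 0+9216+32·38·22=35968; k=3: 27968+4400+32·23·22=48560; k=4: 8360+2376+32·4·22=13552; k=5: 11816+0+32·27·22=30824 → min 13552.
Length 6: A₁..A₆: k=1: 0+13552+31·32·22=35376; k=2: 37696+9216+31·38·22=72828; k=3: 50784+4400+31·23·22=70870; k=4: 12328+2376+31·4·22=17432; k=5: 15676+0+31·27·22=34090 → min 17432.
Optimal order: ((A₁ × (A₂ × (A₃ × A₄))) × (A₅ × A₆)) with cost 17432.

17432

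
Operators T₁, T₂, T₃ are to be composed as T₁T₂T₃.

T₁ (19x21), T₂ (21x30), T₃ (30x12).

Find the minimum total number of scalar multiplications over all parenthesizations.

12348

Order (T₁(T₂T₃)): (T₂T₃): 21×30 by 30×12 → 21×12, cost 21·30·12 = 7560; (T₁(T₂T₃)): 19×21 by 21×12 → 19×12, cost 19·21·12 = 4788; cumulative 12348. Total 12348.
Order ((T₁T₂)T₃): (T₁T₂): 19×21 by 21×30 → 19×30, cost 19·21·30 = 11970; ((T₁T₂)T₃): 19×30 by 30×12 → 19×12, cost 19·30·12 = 6840; cumulative 18810. Total 18810.
Minimum: 12348.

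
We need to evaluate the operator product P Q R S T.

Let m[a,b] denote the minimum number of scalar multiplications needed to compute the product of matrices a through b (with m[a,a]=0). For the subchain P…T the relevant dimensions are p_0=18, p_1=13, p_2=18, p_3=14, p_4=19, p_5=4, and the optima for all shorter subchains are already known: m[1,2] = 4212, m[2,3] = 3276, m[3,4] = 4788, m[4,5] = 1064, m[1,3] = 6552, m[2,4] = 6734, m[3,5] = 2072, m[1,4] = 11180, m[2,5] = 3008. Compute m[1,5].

m[1,5] = min over k∈[1,4] of m[1,k]+m[k+1,5]+p_{0}·p_k·p_{5}.
k=1: 0 + 3008 + 18·13·4 = 3944; k=2: 4212 + 2072 + 18·18·4 = 7580; k=3: 6552 + 1064 + 18·14·4 = 8624; k=4: 11180 + 0 + 18·19·4 = 12548.
Minimum: 3944 at k=1.

3944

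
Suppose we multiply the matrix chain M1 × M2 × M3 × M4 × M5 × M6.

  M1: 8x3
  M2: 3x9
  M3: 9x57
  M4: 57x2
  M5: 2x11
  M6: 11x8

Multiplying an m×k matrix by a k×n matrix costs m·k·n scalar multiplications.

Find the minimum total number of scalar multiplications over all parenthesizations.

Adjacent pairs: M1M2 = 8·3·9 = 216; M2M3 = 3·9·57 = 1539; M3M4 = 9·57·2 = 1026; M4M5 = 57·2·11 = 1254; M5M6 = 2·11·8 = 176.
Length 3: M1..M3: k=1: 0+1539+8·3·57=2907; k=2: 216+0+8·9·57=4320 → min 2907 | M2..M4: k=2: 0+1026+3·9·2=1080; k=3: 1539+0+3·57·2=1881 → min 1080 | M3..M5: k=3: 0+1254+9·57·11=6897; k=4: 1026+0+9·2·11=1224 → min 1224 | M4..M6: k=4: 0+176+57·2·8=1088; k=5: 1254+0+57·11·8=6270 → min 1088.
Length 4: M1..M4: k=1: 0+1080+8·3·2=1128; k=2: 216+1026+8·9·2=1386; k=3: 2907+0+8·57·2=3819 → min 1128 | M2..M5: k=2: 0+1224+3·9·11=1521; k=3: 1539+1254+3·57·11=4674; k=4: 1080+0+3·2·11=1146 → min 1146 | M3..M6: k=3: 0+1088+9·57·8=5192; k=4: 1026+176+9·2·8=1346; k=5: 1224+0+9·11·8=2016 → min 1346.
Length 5: M1..M5: k=1: 0+1146+8·3·11=1410; k=2: 216+1224+8·9·11=2232; k=3: 2907+1254+8·57·11=9177; k=4: 1128+0+8·2·11=1304 → min 1304 | M2..M6: k=2: 0+1346+3·9·8=1562; k=3: 1539+1088+3·57·8=3995; k=4: 1080+176+3·2·8=1304; k=5: 1146+0+3·11·8=1410 → min 1304.
Length 6: M1..M6: k=1: 0+1304+8·3·8=1496; k=2: 216+1346+8·9·8=2138; k=3: 2907+1088+8·57·8=7643; k=4: 1128+176+8·2·8=1432; k=5: 1304+0+8·11·8=2008 → min 1432.
Optimal order: ((M1 × (M2 × (M3 × M4))) × (M5 × M6)) with cost 1432.

1432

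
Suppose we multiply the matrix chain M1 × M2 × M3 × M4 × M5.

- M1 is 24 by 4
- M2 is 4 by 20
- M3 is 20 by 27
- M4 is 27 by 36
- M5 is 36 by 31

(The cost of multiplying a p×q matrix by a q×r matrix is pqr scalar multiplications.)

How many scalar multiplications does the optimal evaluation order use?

Adjacent pairs: M1M2 = 24·4·20 = 1920; M2M3 = 4·20·27 = 2160; M3M4 = 20·27·36 = 19440; M4M5 = 27·36·31 = 30132.
Length 3: M1..M3: k=1: 0+2160+24·4·27=4752; k=2: 1920+0+24·20·27=14880 → min 4752 | M2..M4: k=2: 0+19440+4·20·36=22320; k=3: 2160+0+4·27·36=6048 → min 6048 | M3..M5: k=3: 0+30132+20·27·31=46872; k=4: 19440+0+20·36·31=41760 → min 41760.
Length 4: M1..M4: k=1: 0+6048+24·4·36=9504; k=2: 1920+19440+24·20·36=38640; k=3: 4752+0+24·27·36=28080 → min 9504 | M2..M5: k=2: 0+41760+4·20·31=44240; k=3: 2160+30132+4·27·31=35640; k=4: 6048+0+4·36·31=10512 → min 10512.
Length 5: M1..M5: k=1: 0+10512+24·4·31=13488; k=2: 1920+41760+24·20·31=58560; k=3: 4752+30132+24·27·31=54972; k=4: 9504+0+24·36·31=36288 → min 13488.
Optimal order: (M1 × (((M2 × M3) × M4) × M5)) with cost 13488.

13488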